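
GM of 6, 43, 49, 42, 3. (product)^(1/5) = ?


Product = 6 × 43 × 49 × 42 × 3 = 1592892
GM = 1592892^(1/5) = 17.3955

GM = 17.3955


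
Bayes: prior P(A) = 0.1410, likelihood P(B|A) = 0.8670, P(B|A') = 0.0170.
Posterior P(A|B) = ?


P(B) = P(B|A)*P(A) + P(B|A')*P(A')
= 0.8670*0.1410 + 0.0170*0.8590
= 0.122247 + 0.014603 = 0.136850
P(A|B) = 0.122247/0.136850 = 0.8933

P(A|B) = 0.8933


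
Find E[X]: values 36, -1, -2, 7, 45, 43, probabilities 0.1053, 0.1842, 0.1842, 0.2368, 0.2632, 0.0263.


E[X] = 36*0.1053 - 1*0.1842 - 2*0.1842 + 7*0.2368 + 45*0.2632 + 43*0.0263
= 3.7908 - 0.1842 - 0.3684 + 1.6576 + 11.8440 + 1.1309
= 17.8707

E[X] = 17.8707


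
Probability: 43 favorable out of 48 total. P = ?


P = 43/48 = 0.8958

P = 0.8958


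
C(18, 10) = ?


C(18,10) = 18!/(10! × 8!)
= 6402373705728000/(3628800 × 40320)
= 43758

C(18,10) = 43758


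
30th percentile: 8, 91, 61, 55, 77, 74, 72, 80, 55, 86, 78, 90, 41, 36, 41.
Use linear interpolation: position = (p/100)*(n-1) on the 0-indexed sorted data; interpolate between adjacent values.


Sorted: 8, 36, 41, 41, 55, 55, 61, 72, 74, 77, 78, 80, 86, 90, 91
n = 15
Index = 30/100 * 14 = 4.2000
Lower = data[4] = 55, Upper = data[5] = 55
P30 = 55 + 0.2000*(0) = 55.0000

P30 = 55.0000


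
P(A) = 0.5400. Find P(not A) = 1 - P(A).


P(not A) = 1 - 0.5400 = 0.4600

P(not A) = 0.4600


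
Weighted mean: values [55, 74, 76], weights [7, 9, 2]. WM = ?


Numerator = 55*7 + 74*9 + 76*2 = 1203
Denominator = 7 + 9 + 2 = 18
WM = 1203/18 = 66.8333

WM = 66.8333


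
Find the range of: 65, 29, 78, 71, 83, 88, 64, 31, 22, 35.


Max = 88, Min = 22
Range = 88 - 22 = 66

Range = 66


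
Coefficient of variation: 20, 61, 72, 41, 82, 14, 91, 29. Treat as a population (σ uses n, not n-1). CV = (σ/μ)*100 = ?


Mean = 51.2500
SD = 27.4215
CV = (27.4215/51.2500)*100 = 53.5053%

CV = 53.5053%


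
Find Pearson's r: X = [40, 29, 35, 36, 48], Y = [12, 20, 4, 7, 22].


Mean X = 37.6000, Mean Y = 13.0000
SD X = 6.280127, SD Y = 7.042727
Cov = 12.800000
r = 12.800000/(6.280127*7.042727) = 0.2894

r = 0.2894


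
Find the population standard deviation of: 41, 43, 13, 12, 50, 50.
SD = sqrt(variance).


Mean = 34.8333
Variance = 260.4722
SD = sqrt(260.4722) = 16.1392

SD = 16.1392


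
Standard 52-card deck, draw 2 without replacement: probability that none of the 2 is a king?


P(no kings) = (48/52) × (47/51)
= 0.8507

P = 0.8507


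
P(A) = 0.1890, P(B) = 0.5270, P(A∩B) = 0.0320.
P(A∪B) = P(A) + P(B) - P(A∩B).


P(A∪B) = 0.1890 + 0.5270 - 0.0320
= 0.7160 - 0.0320
= 0.6840

P(A∪B) = 0.6840


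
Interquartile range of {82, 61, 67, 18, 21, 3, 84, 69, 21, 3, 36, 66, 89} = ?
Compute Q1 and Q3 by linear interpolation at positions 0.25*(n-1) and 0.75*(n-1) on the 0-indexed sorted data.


Sorted: 3, 3, 18, 21, 21, 36, 61, 66, 67, 69, 82, 84, 89
Q1 (25th %ile) = 21.0000
Q3 (75th %ile) = 69.0000
IQR = 69.0000 - 21.0000 = 48.0000

IQR = 48.0000


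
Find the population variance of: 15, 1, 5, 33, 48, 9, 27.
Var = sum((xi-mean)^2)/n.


Mean = 19.7143
Squared deviations: 22.2245, 350.2245, 216.5102, 176.5102, 800.0816, 114.7959, 53.0816
Sum = 1733.4286
Variance = 1733.4286/7 = 247.6327

Variance = 247.6327


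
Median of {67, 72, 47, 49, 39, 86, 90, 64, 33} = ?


Sorted: 33, 39, 47, 49, 64, 67, 72, 86, 90
n = 9 (odd)
Middle value = 64

Median = 64


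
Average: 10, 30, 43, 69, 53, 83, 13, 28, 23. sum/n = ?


Sum = 10 + 30 + 43 + 69 + 53 + 83 + 13 + 28 + 23 = 352
n = 9
Mean = 352/9 = 39.1111

Mean = 39.1111


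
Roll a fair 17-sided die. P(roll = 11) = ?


Favorable outcomes (roll = 11): 1
Total outcomes = 17
P = 1/17 = 0.0588

P = 0.0588


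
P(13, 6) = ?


P(13,6) = 13!/7!
= 6227020800/5040
= 1235520

P(13,6) = 1235520


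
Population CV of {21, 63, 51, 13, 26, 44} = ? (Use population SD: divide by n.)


Mean = 36.3333
SD = 17.6604
CV = (17.6604/36.3333)*100 = 48.6065%

CV = 48.6065%


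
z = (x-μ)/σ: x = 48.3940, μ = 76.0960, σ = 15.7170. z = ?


z = (48.3940 - 76.0960)/15.7170
= -27.7020/15.7170
= -1.7626

z = -1.7626


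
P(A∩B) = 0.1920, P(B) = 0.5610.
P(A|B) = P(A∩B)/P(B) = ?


P(A|B) = 0.1920/0.5610 = 0.3422

P(A|B) = 0.3422


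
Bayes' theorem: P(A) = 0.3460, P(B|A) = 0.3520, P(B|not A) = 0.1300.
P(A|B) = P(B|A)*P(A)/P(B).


P(B) = P(B|A)*P(A) + P(B|A')*P(A')
= 0.3520*0.3460 + 0.1300*0.6540
= 0.121792 + 0.085020 = 0.206812
P(A|B) = 0.121792/0.206812 = 0.5889

P(A|B) = 0.5889


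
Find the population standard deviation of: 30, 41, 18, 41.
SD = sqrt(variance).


Mean = 32.5000
Variance = 90.2500
SD = sqrt(90.2500) = 9.5000

SD = 9.5000


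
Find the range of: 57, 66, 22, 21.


Max = 66, Min = 21
Range = 66 - 21 = 45

Range = 45


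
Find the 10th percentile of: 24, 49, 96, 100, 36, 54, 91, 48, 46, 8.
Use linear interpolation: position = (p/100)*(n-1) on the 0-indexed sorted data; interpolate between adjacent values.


Sorted: 8, 24, 36, 46, 48, 49, 54, 91, 96, 100
n = 10
Index = 10/100 * 9 = 0.9000
Lower = data[0] = 8, Upper = data[1] = 24
P10 = 8 + 0.9000*(16) = 22.4000

P10 = 22.4000


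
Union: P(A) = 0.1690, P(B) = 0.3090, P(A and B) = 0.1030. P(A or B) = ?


P(A∪B) = 0.1690 + 0.3090 - 0.1030
= 0.4780 - 0.1030
= 0.3750

P(A∪B) = 0.3750


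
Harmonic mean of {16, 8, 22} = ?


Sum of reciprocals = 1/16 + 1/8 + 1/22 = 0.232955
HM = 3/0.232955 = 12.8780

HM = 12.8780


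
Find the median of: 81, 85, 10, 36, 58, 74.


Sorted: 10, 36, 58, 74, 81, 85
n = 6 (even)
Middle values: 58 and 74
Median = (58+74)/2 = 66.0000

Median = 66.0000


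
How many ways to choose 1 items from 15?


C(15,1) = 15!/(1! × 14!)
= 1307674368000/(1 × 87178291200)
= 15

C(15,1) = 15


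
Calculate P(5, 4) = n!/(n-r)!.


P(5,4) = 5!/1!
= 120/1
= 120

P(5,4) = 120


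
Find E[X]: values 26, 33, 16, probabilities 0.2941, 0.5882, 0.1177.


E[X] = 26*0.2941 + 33*0.5882 + 16*0.1177
= 7.6466 + 19.4106 + 1.8832
= 28.9404

E[X] = 28.9404


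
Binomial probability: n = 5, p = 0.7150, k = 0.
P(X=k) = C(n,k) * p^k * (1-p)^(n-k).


C(5,0) = 1
p^0 = 1.000000
(1-p)^5 = 0.001880
P = 1 * 1.000000 * 0.001880 = 0.0019

P(X=0) = 0.0019


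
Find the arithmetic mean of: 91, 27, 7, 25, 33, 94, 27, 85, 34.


Sum = 91 + 27 + 7 + 25 + 33 + 94 + 27 + 85 + 34 = 423
n = 9
Mean = 423/9 = 47.0000

Mean = 47.0000


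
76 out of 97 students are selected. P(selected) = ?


P = 76/97 = 0.7835

P = 0.7835


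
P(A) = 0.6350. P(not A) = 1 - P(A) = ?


P(not A) = 1 - 0.6350 = 0.3650

P(not A) = 0.3650


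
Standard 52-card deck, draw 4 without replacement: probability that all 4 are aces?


P(all aces) = (4/52) × (3/51) × (2/50) × (1/49)
= 3.6938e-06

P = 3.6938e-06


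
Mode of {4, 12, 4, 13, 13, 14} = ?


Frequencies: 4:2, 12:1, 13:2, 14:1
Max frequency = 2
Mode = 4, 13

Mode = 4, 13


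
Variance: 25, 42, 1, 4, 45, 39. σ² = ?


Mean = 26.0000
Squared deviations: 1.0000, 256.0000, 625.0000, 484.0000, 361.0000, 169.0000
Sum = 1896.0000
Variance = 1896.0000/6 = 316.0000

Variance = 316.0000


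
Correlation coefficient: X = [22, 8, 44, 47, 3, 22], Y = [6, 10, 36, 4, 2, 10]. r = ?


Mean X = 24.3333, Mean Y = 11.3333
SD X = 16.499158, SD Y = 11.411495
Cov = 92.555556
r = 92.555556/(16.499158*11.411495) = 0.4916

r = 0.4916


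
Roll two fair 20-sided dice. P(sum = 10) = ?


Total outcomes = 20×20 = 400
Favorable (sum = 10): 9
P = 9/400 = 0.0225

P = 0.0225


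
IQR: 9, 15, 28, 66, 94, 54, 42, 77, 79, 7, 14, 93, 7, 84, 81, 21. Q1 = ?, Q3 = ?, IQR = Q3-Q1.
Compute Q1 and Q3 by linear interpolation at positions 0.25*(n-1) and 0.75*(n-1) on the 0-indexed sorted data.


Sorted: 7, 7, 9, 14, 15, 21, 28, 42, 54, 66, 77, 79, 81, 84, 93, 94
Q1 (25th %ile) = 14.7500
Q3 (75th %ile) = 79.5000
IQR = 79.5000 - 14.7500 = 64.7500

IQR = 64.7500


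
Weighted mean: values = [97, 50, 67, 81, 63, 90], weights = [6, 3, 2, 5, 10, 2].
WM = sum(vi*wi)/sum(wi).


Numerator = 97*6 + 50*3 + 67*2 + 81*5 + 63*10 + 90*2 = 2081
Denominator = 6 + 3 + 2 + 5 + 10 + 2 = 28
WM = 2081/28 = 74.3214

WM = 74.3214


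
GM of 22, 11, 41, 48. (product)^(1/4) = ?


Product = 22 × 11 × 41 × 48 = 476256
GM = 476256^(1/4) = 26.2700

GM = 26.2700


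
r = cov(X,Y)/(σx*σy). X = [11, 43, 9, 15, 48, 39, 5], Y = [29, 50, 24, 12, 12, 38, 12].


Mean X = 24.2857, Mean Y = 25.2857
SD X = 16.892215, SD Y = 13.718749
Cov = 97.775510
r = 97.775510/(16.892215*13.718749) = 0.4219

r = 0.4219


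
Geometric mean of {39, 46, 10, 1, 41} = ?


Product = 39 × 46 × 10 × 1 × 41 = 735540
GM = 735540^(1/5) = 14.9046

GM = 14.9046


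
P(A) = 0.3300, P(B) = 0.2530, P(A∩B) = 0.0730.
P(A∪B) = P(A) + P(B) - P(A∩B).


P(A∪B) = 0.3300 + 0.2530 - 0.0730
= 0.5830 - 0.0730
= 0.5100

P(A∪B) = 0.5100


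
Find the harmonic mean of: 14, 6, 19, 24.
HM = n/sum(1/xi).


Sum of reciprocals = 1/14 + 1/6 + 1/19 + 1/24 = 0.332393
HM = 4/0.332393 = 12.0339

HM = 12.0339


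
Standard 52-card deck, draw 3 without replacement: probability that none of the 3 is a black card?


P(no black cards) = (26/52) × (25/51) × (24/50)
= 0.1176

P = 0.1176


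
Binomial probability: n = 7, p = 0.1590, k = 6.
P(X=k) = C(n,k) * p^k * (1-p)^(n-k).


C(7,6) = 7
p^6 = 1.615782e-05
(1-p)^1 = 0.841000
P = 7 * 1.615782e-05 * 0.841000 = 9.5121e-05

P(X=6) = 9.5121e-05


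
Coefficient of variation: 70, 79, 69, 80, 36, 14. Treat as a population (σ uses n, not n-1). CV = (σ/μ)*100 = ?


Mean = 58.0000
SD = 24.5289
CV = (24.5289/58.0000)*100 = 42.2912%

CV = 42.2912%


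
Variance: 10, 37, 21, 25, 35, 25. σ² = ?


Mean = 25.5000
Squared deviations: 240.2500, 132.2500, 20.2500, 0.2500, 90.2500, 0.2500
Sum = 483.5000
Variance = 483.5000/6 = 80.5833

Variance = 80.5833


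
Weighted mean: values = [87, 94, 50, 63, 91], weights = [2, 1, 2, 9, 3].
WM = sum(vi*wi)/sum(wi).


Numerator = 87*2 + 94*1 + 50*2 + 63*9 + 91*3 = 1208
Denominator = 2 + 1 + 2 + 9 + 3 = 17
WM = 1208/17 = 71.0588

WM = 71.0588


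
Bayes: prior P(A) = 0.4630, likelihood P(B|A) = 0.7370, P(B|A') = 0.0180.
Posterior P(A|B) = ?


P(B) = P(B|A)*P(A) + P(B|A')*P(A')
= 0.7370*0.4630 + 0.0180*0.5370
= 0.341231 + 0.009666 = 0.350897
P(A|B) = 0.341231/0.350897 = 0.9725

P(A|B) = 0.9725


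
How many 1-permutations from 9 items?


P(9,1) = 9!/8!
= 362880/40320
= 9

P(9,1) = 9


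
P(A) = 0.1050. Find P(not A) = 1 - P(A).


P(not A) = 1 - 0.1050 = 0.8950

P(not A) = 0.8950


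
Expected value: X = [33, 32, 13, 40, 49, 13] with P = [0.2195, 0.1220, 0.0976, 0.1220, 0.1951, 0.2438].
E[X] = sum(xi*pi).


E[X] = 33*0.2195 + 32*0.1220 + 13*0.0976 + 40*0.1220 + 49*0.1951 + 13*0.2438
= 7.2435 + 3.9040 + 1.2688 + 4.8800 + 9.5599 + 3.1694
= 30.0256

E[X] = 30.0256


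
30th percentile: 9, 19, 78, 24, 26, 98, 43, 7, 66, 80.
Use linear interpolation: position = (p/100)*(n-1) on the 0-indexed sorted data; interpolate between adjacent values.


Sorted: 7, 9, 19, 24, 26, 43, 66, 78, 80, 98
n = 10
Index = 30/100 * 9 = 2.7000
Lower = data[2] = 19, Upper = data[3] = 24
P30 = 19 + 0.7000*(5) = 22.5000

P30 = 22.5000


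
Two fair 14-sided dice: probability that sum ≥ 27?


Total outcomes = 14×14 = 196
Favorable (sum ≥ 27): 3
P = 3/196 = 0.0153

P = 0.0153


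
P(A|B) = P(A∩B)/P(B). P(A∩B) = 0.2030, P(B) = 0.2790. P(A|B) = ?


P(A|B) = 0.2030/0.2790 = 0.7276

P(A|B) = 0.7276


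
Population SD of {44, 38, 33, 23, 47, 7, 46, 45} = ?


Mean = 35.3750
Variance = 173.2344
SD = sqrt(173.2344) = 13.1619

SD = 13.1619


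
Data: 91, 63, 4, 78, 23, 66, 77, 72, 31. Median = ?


Sorted: 4, 23, 31, 63, 66, 72, 77, 78, 91
n = 9 (odd)
Middle value = 66

Median = 66


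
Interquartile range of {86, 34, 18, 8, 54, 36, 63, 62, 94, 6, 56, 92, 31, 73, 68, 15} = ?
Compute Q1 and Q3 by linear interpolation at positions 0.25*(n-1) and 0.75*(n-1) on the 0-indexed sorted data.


Sorted: 6, 8, 15, 18, 31, 34, 36, 54, 56, 62, 63, 68, 73, 86, 92, 94
Q1 (25th %ile) = 27.7500
Q3 (75th %ile) = 69.2500
IQR = 69.2500 - 27.7500 = 41.5000

IQR = 41.5000


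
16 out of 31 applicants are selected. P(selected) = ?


P = 16/31 = 0.5161

P = 0.5161


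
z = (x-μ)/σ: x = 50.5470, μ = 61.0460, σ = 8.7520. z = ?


z = (50.5470 - 61.0460)/8.7520
= -10.4990/8.7520
= -1.1996

z = -1.1996


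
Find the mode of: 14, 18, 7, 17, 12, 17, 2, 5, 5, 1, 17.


Frequencies: 1:1, 2:1, 5:2, 7:1, 12:1, 14:1, 17:3, 18:1
Max frequency = 3
Mode = 17

Mode = 17


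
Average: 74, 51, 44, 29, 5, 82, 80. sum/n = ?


Sum = 74 + 51 + 44 + 29 + 5 + 82 + 80 = 365
n = 7
Mean = 365/7 = 52.1429

Mean = 52.1429


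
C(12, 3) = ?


C(12,3) = 12!/(3! × 9!)
= 479001600/(6 × 362880)
= 220

C(12,3) = 220


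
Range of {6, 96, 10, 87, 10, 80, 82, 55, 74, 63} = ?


Max = 96, Min = 6
Range = 96 - 6 = 90

Range = 90


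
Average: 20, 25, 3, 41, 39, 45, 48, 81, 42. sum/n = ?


Sum = 20 + 25 + 3 + 41 + 39 + 45 + 48 + 81 + 42 = 344
n = 9
Mean = 344/9 = 38.2222

Mean = 38.2222


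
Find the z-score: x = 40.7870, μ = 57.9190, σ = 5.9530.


z = (40.7870 - 57.9190)/5.9530
= -17.1320/5.9530
= -2.8779

z = -2.8779


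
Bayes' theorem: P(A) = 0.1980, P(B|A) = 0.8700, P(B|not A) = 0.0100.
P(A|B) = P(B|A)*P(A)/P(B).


P(B) = P(B|A)*P(A) + P(B|A')*P(A')
= 0.8700*0.1980 + 0.0100*0.8020
= 0.172260 + 0.008020 = 0.180280
P(A|B) = 0.172260/0.180280 = 0.9555

P(A|B) = 0.9555


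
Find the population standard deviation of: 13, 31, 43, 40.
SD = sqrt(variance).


Mean = 31.7500
Variance = 136.6875
SD = sqrt(136.6875) = 11.6913

SD = 11.6913


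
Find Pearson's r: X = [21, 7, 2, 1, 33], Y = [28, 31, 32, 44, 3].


Mean X = 12.8000, Mean Y = 27.6000
SD X = 12.367700, SD Y = 13.455111
Cov = -150.880000
r = -150.880000/(12.367700*13.455111) = -0.9067

r = -0.9067


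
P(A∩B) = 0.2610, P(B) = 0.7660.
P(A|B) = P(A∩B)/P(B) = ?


P(A|B) = 0.2610/0.7660 = 0.3407

P(A|B) = 0.3407


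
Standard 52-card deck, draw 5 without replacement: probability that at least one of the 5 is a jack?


P(at least one) = 1 - P(none)
P(none) = (48/52) × (47/51) × (46/50) × (45/49) × (44/48) = 0.658842
P(at least one) = 1 - 0.658842 = 0.3412

P = 0.3412


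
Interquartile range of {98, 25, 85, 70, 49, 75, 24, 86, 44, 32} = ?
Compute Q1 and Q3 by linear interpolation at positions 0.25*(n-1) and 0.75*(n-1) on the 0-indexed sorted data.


Sorted: 24, 25, 32, 44, 49, 70, 75, 85, 86, 98
Q1 (25th %ile) = 35.0000
Q3 (75th %ile) = 82.5000
IQR = 82.5000 - 35.0000 = 47.5000

IQR = 47.5000


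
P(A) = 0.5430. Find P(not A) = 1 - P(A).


P(not A) = 1 - 0.5430 = 0.4570

P(not A) = 0.4570


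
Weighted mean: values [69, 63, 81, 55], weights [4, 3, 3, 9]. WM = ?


Numerator = 69*4 + 63*3 + 81*3 + 55*9 = 1203
Denominator = 4 + 3 + 3 + 9 = 19
WM = 1203/19 = 63.3158

WM = 63.3158


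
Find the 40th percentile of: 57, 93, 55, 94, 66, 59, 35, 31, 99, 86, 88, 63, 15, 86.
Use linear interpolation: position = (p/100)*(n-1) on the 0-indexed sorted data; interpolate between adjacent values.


Sorted: 15, 31, 35, 55, 57, 59, 63, 66, 86, 86, 88, 93, 94, 99
n = 14
Index = 40/100 * 13 = 5.2000
Lower = data[5] = 59, Upper = data[6] = 63
P40 = 59 + 0.2000*(4) = 59.8000

P40 = 59.8000


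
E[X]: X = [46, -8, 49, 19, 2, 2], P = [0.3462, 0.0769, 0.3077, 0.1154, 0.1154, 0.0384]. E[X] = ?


E[X] = 46*0.3462 - 8*0.0769 + 49*0.3077 + 19*0.1154 + 2*0.1154 + 2*0.0384
= 15.9252 - 0.6152 + 15.0773 + 2.1926 + 0.2308 + 0.0768
= 32.8875

E[X] = 32.8875


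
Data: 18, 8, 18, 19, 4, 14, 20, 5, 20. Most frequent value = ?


Frequencies: 4:1, 5:1, 8:1, 14:1, 18:2, 19:1, 20:2
Max frequency = 2
Mode = 18, 20

Mode = 18, 20


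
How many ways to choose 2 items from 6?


C(6,2) = 6!/(2! × 4!)
= 720/(2 × 24)
= 15

C(6,2) = 15


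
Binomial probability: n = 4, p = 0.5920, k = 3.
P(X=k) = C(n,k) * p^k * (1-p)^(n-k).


C(4,3) = 4
p^3 = 0.207475
(1-p)^1 = 0.408000
P = 4 * 0.207475 * 0.408000 = 0.3386

P(X=3) = 0.3386


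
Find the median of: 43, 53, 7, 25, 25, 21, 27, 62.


Sorted: 7, 21, 25, 25, 27, 43, 53, 62
n = 8 (even)
Middle values: 25 and 27
Median = (25+27)/2 = 26.0000

Median = 26.0000


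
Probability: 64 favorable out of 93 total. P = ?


P = 64/93 = 0.6882

P = 0.6882


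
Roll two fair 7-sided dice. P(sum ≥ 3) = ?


Total outcomes = 7×7 = 49
Favorable (sum ≥ 3): 48
P = 48/49 = 0.9796

P = 0.9796


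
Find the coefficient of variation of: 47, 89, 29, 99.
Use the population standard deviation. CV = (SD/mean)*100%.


Mean = 66.0000
SD = 28.9310
CV = (28.9310/66.0000)*100 = 43.8348%

CV = 43.8348%


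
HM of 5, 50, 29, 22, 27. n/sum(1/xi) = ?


Sum of reciprocals = 1/5 + 1/50 + 1/29 + 1/22 + 1/27 = 0.336974
HM = 5/0.336974 = 14.8379

HM = 14.8379


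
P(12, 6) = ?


P(12,6) = 12!/6!
= 479001600/720
= 665280

P(12,6) = 665280


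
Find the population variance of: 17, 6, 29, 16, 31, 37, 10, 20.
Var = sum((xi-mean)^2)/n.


Mean = 20.7500
Squared deviations: 14.0625, 217.5625, 68.0625, 22.5625, 105.0625, 264.0625, 115.5625, 0.5625
Sum = 807.5000
Variance = 807.5000/8 = 100.9375

Variance = 100.9375


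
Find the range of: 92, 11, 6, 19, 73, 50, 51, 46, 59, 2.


Max = 92, Min = 2
Range = 92 - 2 = 90

Range = 90


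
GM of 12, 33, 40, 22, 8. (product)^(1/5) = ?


Product = 12 × 33 × 40 × 22 × 8 = 2787840
GM = 2787840^(1/5) = 19.4560

GM = 19.4560


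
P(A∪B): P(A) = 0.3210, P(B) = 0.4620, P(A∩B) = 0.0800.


P(A∪B) = 0.3210 + 0.4620 - 0.0800
= 0.7830 - 0.0800
= 0.7030

P(A∪B) = 0.7030


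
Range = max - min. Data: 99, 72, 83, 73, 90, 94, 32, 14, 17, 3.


Max = 99, Min = 3
Range = 99 - 3 = 96

Range = 96


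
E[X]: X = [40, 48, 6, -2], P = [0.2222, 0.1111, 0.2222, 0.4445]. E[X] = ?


E[X] = 40*0.2222 + 48*0.1111 + 6*0.2222 - 2*0.4445
= 8.8880 + 5.3328 + 1.3332 - 0.8890
= 14.6650

E[X] = 14.6650


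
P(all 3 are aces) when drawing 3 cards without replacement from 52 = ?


P(all aces) = (4/52) × (3/51) × (2/50)
= 0.0002

P = 0.0002


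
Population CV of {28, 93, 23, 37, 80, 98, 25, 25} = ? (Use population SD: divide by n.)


Mean = 51.1250
SD = 30.9735
CV = (30.9735/51.1250)*100 = 60.5839%

CV = 60.5839%


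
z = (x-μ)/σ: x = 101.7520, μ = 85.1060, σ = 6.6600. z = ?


z = (101.7520 - 85.1060)/6.6600
= 16.6460/6.6600
= 2.4994

z = 2.4994


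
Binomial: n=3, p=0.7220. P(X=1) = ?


C(3,1) = 3
p^1 = 0.722000
(1-p)^2 = 0.077284
P = 3 * 0.722000 * 0.077284 = 0.1674

P(X=1) = 0.1674


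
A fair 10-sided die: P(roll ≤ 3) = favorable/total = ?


Favorable outcomes (roll ≤ 3): 3
Total outcomes = 10
P = 3/10 = 0.3000

P = 0.3000


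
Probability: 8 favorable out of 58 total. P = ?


P = 8/58 = 0.1379

P = 0.1379


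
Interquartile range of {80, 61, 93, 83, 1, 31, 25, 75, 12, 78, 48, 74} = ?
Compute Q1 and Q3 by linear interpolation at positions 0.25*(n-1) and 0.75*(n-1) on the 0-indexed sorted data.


Sorted: 1, 12, 25, 31, 48, 61, 74, 75, 78, 80, 83, 93
Q1 (25th %ile) = 29.5000
Q3 (75th %ile) = 78.5000
IQR = 78.5000 - 29.5000 = 49.0000

IQR = 49.0000


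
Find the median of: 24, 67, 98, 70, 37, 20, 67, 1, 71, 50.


Sorted: 1, 20, 24, 37, 50, 67, 67, 70, 71, 98
n = 10 (even)
Middle values: 50 and 67
Median = (50+67)/2 = 58.5000

Median = 58.5000


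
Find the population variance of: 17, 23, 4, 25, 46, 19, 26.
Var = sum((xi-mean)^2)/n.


Mean = 22.8571
Squared deviations: 34.3061, 0.0204, 355.5918, 4.5918, 535.5918, 14.8776, 9.8776
Sum = 954.8571
Variance = 954.8571/7 = 136.4082

Variance = 136.4082


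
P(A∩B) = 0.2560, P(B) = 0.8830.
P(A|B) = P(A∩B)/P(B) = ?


P(A|B) = 0.2560/0.8830 = 0.2899

P(A|B) = 0.2899


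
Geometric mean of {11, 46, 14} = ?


Product = 11 × 46 × 14 = 7084
GM = 7084^(1/3) = 19.2055

GM = 19.2055


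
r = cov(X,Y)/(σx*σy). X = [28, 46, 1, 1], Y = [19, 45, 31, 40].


Mean X = 19.0000, Mean Y = 33.7500
SD X = 19.091883, SD Y = 9.883699
Cov = 27.000000
r = 27.000000/(19.091883*9.883699) = 0.1431

r = 0.1431


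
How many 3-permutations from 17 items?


P(17,3) = 17!/14!
= 355687428096000/87178291200
= 4080

P(17,3) = 4080


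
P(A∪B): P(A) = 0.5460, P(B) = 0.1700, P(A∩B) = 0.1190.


P(A∪B) = 0.5460 + 0.1700 - 0.1190
= 0.7160 - 0.1190
= 0.5970

P(A∪B) = 0.5970


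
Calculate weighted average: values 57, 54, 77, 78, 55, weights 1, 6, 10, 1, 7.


Numerator = 57*1 + 54*6 + 77*10 + 78*1 + 55*7 = 1614
Denominator = 1 + 6 + 10 + 1 + 7 = 25
WM = 1614/25 = 64.5600

WM = 64.5600


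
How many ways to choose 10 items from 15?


C(15,10) = 15!/(10! × 5!)
= 1307674368000/(3628800 × 120)
= 3003

C(15,10) = 3003


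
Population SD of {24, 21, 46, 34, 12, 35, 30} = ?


Mean = 28.8571
Variance = 104.1224
SD = sqrt(104.1224) = 10.2040

SD = 10.2040


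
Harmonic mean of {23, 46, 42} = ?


Sum of reciprocals = 1/23 + 1/46 + 1/42 = 0.089027
HM = 3/0.089027 = 33.6977

HM = 33.6977


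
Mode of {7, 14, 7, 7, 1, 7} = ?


Frequencies: 1:1, 7:4, 14:1
Max frequency = 4
Mode = 7

Mode = 7


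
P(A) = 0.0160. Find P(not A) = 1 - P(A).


P(not A) = 1 - 0.0160 = 0.9840

P(not A) = 0.9840


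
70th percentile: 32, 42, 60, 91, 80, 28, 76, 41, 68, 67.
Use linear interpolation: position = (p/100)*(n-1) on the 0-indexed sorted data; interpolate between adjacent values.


Sorted: 28, 32, 41, 42, 60, 67, 68, 76, 80, 91
n = 10
Index = 70/100 * 9 = 6.3000
Lower = data[6] = 68, Upper = data[7] = 76
P70 = 68 + 0.3000*(8) = 70.4000

P70 = 70.4000


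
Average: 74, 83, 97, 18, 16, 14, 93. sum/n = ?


Sum = 74 + 83 + 97 + 18 + 16 + 14 + 93 = 395
n = 7
Mean = 395/7 = 56.4286

Mean = 56.4286


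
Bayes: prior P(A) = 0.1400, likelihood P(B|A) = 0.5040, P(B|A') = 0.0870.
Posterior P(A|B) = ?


P(B) = P(B|A)*P(A) + P(B|A')*P(A')
= 0.5040*0.1400 + 0.0870*0.8600
= 0.070560 + 0.074820 = 0.145380
P(A|B) = 0.070560/0.145380 = 0.4853

P(A|B) = 0.4853


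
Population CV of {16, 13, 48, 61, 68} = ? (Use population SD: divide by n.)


Mean = 41.2000
SD = 22.7455
CV = (22.7455/41.2000)*100 = 55.2076%

CV = 55.2076%


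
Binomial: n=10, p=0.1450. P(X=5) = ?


C(10,5) = 252
p^5 = 6.409734e-05
(1-p)^5 = 0.456910
P = 252 * 6.409734e-05 * 0.456910 = 0.0074

P(X=5) = 0.0074


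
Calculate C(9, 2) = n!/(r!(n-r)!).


C(9,2) = 9!/(2! × 7!)
= 362880/(2 × 5040)
= 36

C(9,2) = 36


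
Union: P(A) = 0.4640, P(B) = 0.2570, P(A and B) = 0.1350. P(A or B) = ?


P(A∪B) = 0.4640 + 0.2570 - 0.1350
= 0.7210 - 0.1350
= 0.5860

P(A∪B) = 0.5860


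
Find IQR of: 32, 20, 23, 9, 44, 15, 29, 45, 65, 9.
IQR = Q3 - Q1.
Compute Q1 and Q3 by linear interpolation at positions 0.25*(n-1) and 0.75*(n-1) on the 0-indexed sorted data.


Sorted: 9, 9, 15, 20, 23, 29, 32, 44, 45, 65
Q1 (25th %ile) = 16.2500
Q3 (75th %ile) = 41.0000
IQR = 41.0000 - 16.2500 = 24.7500

IQR = 24.7500


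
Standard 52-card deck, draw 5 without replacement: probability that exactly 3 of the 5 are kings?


Hypergeometric: P(X=3) = C(4,3)·C(48,2) / C(52,5)
= 4 × 1128 / 2598960
= 4512/2598960 = 0.0017

P = 0.0017


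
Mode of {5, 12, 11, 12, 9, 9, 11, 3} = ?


Frequencies: 3:1, 5:1, 9:2, 11:2, 12:2
Max frequency = 2
Mode = 9, 11, 12

Mode = 9, 11, 12


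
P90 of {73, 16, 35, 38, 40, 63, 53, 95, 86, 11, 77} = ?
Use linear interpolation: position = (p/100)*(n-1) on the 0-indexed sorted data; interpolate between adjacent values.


Sorted: 11, 16, 35, 38, 40, 53, 63, 73, 77, 86, 95
n = 11
Index = 90/100 * 10 = 9.0000
Lower = data[9] = 86, Upper = data[10] = 95
P90 = 86 + 0*(9) = 86.0000

P90 = 86.0000


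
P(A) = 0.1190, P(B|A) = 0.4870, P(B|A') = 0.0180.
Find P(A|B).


P(B) = P(B|A)*P(A) + P(B|A')*P(A')
= 0.4870*0.1190 + 0.0180*0.8810
= 0.057953 + 0.015858 = 0.073811
P(A|B) = 0.057953/0.073811 = 0.7852

P(A|B) = 0.7852


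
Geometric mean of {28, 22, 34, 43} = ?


Product = 28 × 22 × 34 × 43 = 900592
GM = 900592^(1/4) = 30.8058

GM = 30.8058


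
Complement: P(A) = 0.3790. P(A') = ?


P(not A) = 1 - 0.3790 = 0.6210

P(not A) = 0.6210


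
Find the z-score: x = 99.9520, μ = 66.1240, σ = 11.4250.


z = (99.9520 - 66.1240)/11.4250
= 33.8280/11.4250
= 2.9609

z = 2.9609


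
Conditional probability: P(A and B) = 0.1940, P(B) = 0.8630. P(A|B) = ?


P(A|B) = 0.1940/0.8630 = 0.2248

P(A|B) = 0.2248


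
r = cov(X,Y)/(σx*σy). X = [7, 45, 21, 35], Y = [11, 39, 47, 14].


Mean X = 27.0000, Mean Y = 27.7500
SD X = 14.352700, SD Y = 15.546302
Cov = 78.000000
r = 78.000000/(14.352700*15.546302) = 0.3496

r = 0.3496


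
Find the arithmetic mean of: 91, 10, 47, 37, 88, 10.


Sum = 91 + 10 + 47 + 37 + 88 + 10 = 283
n = 6
Mean = 283/6 = 47.1667

Mean = 47.1667


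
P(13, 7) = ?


P(13,7) = 13!/6!
= 6227020800/720
= 8648640

P(13,7) = 8648640


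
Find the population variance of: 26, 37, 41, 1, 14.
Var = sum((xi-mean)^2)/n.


Mean = 23.8000
Squared deviations: 4.8400, 174.2400, 295.8400, 519.8400, 96.0400
Sum = 1090.8000
Variance = 1090.8000/5 = 218.1600

Variance = 218.1600


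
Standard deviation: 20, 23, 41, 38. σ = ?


Mean = 30.5000
Variance = 83.2500
SD = sqrt(83.2500) = 9.1241

SD = 9.1241


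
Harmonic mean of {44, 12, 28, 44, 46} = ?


Sum of reciprocals = 1/44 + 1/12 + 1/28 + 1/44 + 1/46 = 0.186241
HM = 5/0.186241 = 26.8469

HM = 26.8469


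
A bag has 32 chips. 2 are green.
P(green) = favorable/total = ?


P = 2/32 = 0.0625

P = 0.0625


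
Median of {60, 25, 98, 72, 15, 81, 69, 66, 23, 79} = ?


Sorted: 15, 23, 25, 60, 66, 69, 72, 79, 81, 98
n = 10 (even)
Middle values: 66 and 69
Median = (66+69)/2 = 67.5000

Median = 67.5000


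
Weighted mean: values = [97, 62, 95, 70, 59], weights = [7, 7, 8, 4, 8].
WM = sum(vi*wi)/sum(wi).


Numerator = 97*7 + 62*7 + 95*8 + 70*4 + 59*8 = 2625
Denominator = 7 + 7 + 8 + 4 + 8 = 34
WM = 2625/34 = 77.2059

WM = 77.2059


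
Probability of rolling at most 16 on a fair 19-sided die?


Favorable outcomes (roll ≤ 16): 16
Total outcomes = 19
P = 16/19 = 0.8421

P = 0.8421


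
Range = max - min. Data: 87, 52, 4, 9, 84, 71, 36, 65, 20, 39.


Max = 87, Min = 4
Range = 87 - 4 = 83

Range = 83


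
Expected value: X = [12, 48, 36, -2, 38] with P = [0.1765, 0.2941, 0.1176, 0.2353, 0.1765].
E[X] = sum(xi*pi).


E[X] = 12*0.1765 + 48*0.2941 + 36*0.1176 - 2*0.2353 + 38*0.1765
= 2.1180 + 14.1168 + 4.2336 - 0.4706 + 6.7070
= 26.7048

E[X] = 26.7048


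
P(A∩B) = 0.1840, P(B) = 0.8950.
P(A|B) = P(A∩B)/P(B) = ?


P(A|B) = 0.1840/0.8950 = 0.2056

P(A|B) = 0.2056


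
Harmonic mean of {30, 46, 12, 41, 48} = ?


Sum of reciprocals = 1/30 + 1/46 + 1/12 + 1/41 + 1/48 = 0.183629
HM = 5/0.183629 = 27.2288

HM = 27.2288


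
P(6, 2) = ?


P(6,2) = 6!/4!
= 720/24
= 30

P(6,2) = 30


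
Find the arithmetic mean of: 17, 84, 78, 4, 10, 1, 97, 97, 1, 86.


Sum = 17 + 84 + 78 + 4 + 10 + 1 + 97 + 97 + 1 + 86 = 475
n = 10
Mean = 475/10 = 47.5000

Mean = 47.5000


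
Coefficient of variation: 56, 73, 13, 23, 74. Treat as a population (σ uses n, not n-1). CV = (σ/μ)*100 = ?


Mean = 47.8000
SD = 25.3567
CV = (25.3567/47.8000)*100 = 53.0474%

CV = 53.0474%


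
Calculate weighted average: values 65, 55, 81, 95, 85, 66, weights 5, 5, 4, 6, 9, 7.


Numerator = 65*5 + 55*5 + 81*4 + 95*6 + 85*9 + 66*7 = 2721
Denominator = 5 + 5 + 4 + 6 + 9 + 7 = 36
WM = 2721/36 = 75.5833

WM = 75.5833


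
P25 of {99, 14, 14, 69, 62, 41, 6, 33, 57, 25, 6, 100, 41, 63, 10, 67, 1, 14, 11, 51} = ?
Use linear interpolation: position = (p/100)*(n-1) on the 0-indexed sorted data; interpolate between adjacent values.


Sorted: 1, 6, 6, 10, 11, 14, 14, 14, 25, 33, 41, 41, 51, 57, 62, 63, 67, 69, 99, 100
n = 20
Index = 25/100 * 19 = 4.7500
Lower = data[4] = 11, Upper = data[5] = 14
P25 = 11 + 0.7500*(3) = 13.2500

P25 = 13.2500


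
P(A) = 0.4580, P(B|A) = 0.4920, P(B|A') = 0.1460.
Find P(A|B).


P(B) = P(B|A)*P(A) + P(B|A')*P(A')
= 0.4920*0.4580 + 0.1460*0.5420
= 0.225336 + 0.079132 = 0.304468
P(A|B) = 0.225336/0.304468 = 0.7401

P(A|B) = 0.7401


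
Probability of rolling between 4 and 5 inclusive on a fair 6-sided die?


Favorable outcomes (4 ≤ roll ≤ 5): 2
Total outcomes = 6
P = 2/6 = 0.3333

P = 0.3333


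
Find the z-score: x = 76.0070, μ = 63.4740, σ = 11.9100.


z = (76.0070 - 63.4740)/11.9100
= 12.5330/11.9100
= 1.0523

z = 1.0523


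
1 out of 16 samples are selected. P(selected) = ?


P = 1/16 = 0.0625

P = 0.0625


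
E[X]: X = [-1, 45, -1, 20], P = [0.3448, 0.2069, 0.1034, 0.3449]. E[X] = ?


E[X] = -1*0.3448 + 45*0.2069 - 1*0.1034 + 20*0.3449
= -0.3448 + 9.3105 - 0.1034 + 6.8980
= 15.7603

E[X] = 15.7603


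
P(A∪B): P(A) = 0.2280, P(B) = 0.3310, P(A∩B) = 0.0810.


P(A∪B) = 0.2280 + 0.3310 - 0.0810
= 0.5590 - 0.0810
= 0.4780

P(A∪B) = 0.4780


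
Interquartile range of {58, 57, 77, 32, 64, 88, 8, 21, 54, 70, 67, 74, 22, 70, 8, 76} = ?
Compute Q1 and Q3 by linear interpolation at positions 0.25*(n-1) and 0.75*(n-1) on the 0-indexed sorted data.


Sorted: 8, 8, 21, 22, 32, 54, 57, 58, 64, 67, 70, 70, 74, 76, 77, 88
Q1 (25th %ile) = 29.5000
Q3 (75th %ile) = 71.0000
IQR = 71.0000 - 29.5000 = 41.5000

IQR = 41.5000


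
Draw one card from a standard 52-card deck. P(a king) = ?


4 kings in 52 cards
P = 4/52 = 0.0769

P = 0.0769


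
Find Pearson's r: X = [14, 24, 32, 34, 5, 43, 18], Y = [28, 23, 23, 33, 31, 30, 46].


Mean X = 24.2857, Mean Y = 30.5714
SD X = 12.079668, SD Y = 7.228063
Cov = -17.448980
r = -17.448980/(12.079668*7.228063) = -0.1998

r = -0.1998


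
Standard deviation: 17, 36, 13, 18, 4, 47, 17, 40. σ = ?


Mean = 24.0000
Variance = 198.0000
SD = sqrt(198.0000) = 14.0712

SD = 14.0712


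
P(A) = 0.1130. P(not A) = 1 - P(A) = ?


P(not A) = 1 - 0.1130 = 0.8870

P(not A) = 0.8870


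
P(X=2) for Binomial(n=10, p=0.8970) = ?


C(10,2) = 45
p^2 = 0.804609
(1-p)^8 = 1.266770e-08
P = 45 * 0.804609 * 1.266770e-08 = 4.5866e-07

P(X=2) = 4.5866e-07


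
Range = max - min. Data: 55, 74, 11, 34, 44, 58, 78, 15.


Max = 78, Min = 11
Range = 78 - 11 = 67

Range = 67


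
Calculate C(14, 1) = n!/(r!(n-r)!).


C(14,1) = 14!/(1! × 13!)
= 87178291200/(1 × 6227020800)
= 14

C(14,1) = 14


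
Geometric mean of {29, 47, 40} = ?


Product = 29 × 47 × 40 = 54520
GM = 54520^(1/3) = 37.9186

GM = 37.9186


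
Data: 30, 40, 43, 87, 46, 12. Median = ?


Sorted: 12, 30, 40, 43, 46, 87
n = 6 (even)
Middle values: 40 and 43
Median = (40+43)/2 = 41.5000

Median = 41.5000


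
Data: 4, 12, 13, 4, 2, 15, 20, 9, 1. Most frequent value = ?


Frequencies: 1:1, 2:1, 4:2, 9:1, 12:1, 13:1, 15:1, 20:1
Max frequency = 2
Mode = 4

Mode = 4


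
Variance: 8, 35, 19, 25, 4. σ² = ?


Mean = 18.2000
Squared deviations: 104.0400, 282.2400, 0.6400, 46.2400, 201.6400
Sum = 634.8000
Variance = 634.8000/5 = 126.9600

Variance = 126.9600


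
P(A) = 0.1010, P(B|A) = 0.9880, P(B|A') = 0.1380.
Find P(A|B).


P(B) = P(B|A)*P(A) + P(B|A')*P(A')
= 0.9880*0.1010 + 0.1380*0.8990
= 0.099788 + 0.124062 = 0.223850
P(A|B) = 0.099788/0.223850 = 0.4458

P(A|B) = 0.4458


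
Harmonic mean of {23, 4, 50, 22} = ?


Sum of reciprocals = 1/23 + 1/4 + 1/50 + 1/22 = 0.358933
HM = 4/0.358933 = 11.1441

HM = 11.1441


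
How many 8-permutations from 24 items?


P(24,8) = 24!/16!
= 620448401733239439360000/20922789888000
= 29654190720

P(24,8) = 29654190720


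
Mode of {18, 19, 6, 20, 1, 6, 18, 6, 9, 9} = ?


Frequencies: 1:1, 6:3, 9:2, 18:2, 19:1, 20:1
Max frequency = 3
Mode = 6

Mode = 6


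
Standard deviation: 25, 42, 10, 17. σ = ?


Mean = 23.5000
Variance = 142.2500
SD = sqrt(142.2500) = 11.9269

SD = 11.9269


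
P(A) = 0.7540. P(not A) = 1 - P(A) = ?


P(not A) = 1 - 0.7540 = 0.2460

P(not A) = 0.2460


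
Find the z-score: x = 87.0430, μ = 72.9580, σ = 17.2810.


z = (87.0430 - 72.9580)/17.2810
= 14.0850/17.2810
= 0.8151

z = 0.8151


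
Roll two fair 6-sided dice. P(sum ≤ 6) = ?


Total outcomes = 6×6 = 36
Favorable (sum ≤ 6): 15
P = 15/36 = 0.4167

P = 0.4167


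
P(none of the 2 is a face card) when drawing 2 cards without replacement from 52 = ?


P(no face cards) = (40/52) × (39/51)
= 0.5882

P = 0.5882


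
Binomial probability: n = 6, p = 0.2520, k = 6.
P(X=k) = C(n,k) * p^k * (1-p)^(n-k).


C(6,6) = 1
p^6 = 0.000256
(1-p)^0 = 1.000000
P = 1 * 0.000256 * 1.000000 = 0.0003

P(X=6) = 0.0003


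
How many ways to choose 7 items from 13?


C(13,7) = 13!/(7! × 6!)
= 6227020800/(5040 × 720)
= 1716

C(13,7) = 1716


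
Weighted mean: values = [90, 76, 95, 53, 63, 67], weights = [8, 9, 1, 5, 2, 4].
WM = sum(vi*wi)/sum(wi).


Numerator = 90*8 + 76*9 + 95*1 + 53*5 + 63*2 + 67*4 = 2158
Denominator = 8 + 9 + 1 + 5 + 2 + 4 = 29
WM = 2158/29 = 74.4138

WM = 74.4138


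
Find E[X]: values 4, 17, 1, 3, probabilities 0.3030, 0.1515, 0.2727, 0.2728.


E[X] = 4*0.3030 + 17*0.1515 + 1*0.2727 + 3*0.2728
= 1.2120 + 2.5755 + 0.2727 + 0.8184
= 4.8786

E[X] = 4.8786


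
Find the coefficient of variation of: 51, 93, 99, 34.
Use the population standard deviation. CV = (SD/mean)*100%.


Mean = 69.2500
SD = 27.4989
CV = (27.4989/69.2500)*100 = 39.7096%

CV = 39.7096%


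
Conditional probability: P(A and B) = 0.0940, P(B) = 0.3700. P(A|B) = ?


P(A|B) = 0.0940/0.3700 = 0.2541

P(A|B) = 0.2541


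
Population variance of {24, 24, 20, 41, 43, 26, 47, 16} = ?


Mean = 30.1250
Squared deviations: 37.5156, 37.5156, 102.5156, 118.2656, 165.7656, 17.0156, 284.7656, 199.5156
Sum = 962.8750
Variance = 962.8750/8 = 120.3594

Variance = 120.3594


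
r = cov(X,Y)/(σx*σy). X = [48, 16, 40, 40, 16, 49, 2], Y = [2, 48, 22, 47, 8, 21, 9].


Mean X = 30.1429, Mean Y = 22.4286
SD X = 17.158326, SD Y = 17.178534
Cov = 9.510204
r = 9.510204/(17.158326*17.178534) = 0.0323

r = 0.0323


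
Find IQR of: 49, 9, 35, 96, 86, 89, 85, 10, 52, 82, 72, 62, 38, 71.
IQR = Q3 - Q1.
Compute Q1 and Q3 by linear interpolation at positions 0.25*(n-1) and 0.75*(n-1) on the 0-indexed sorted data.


Sorted: 9, 10, 35, 38, 49, 52, 62, 71, 72, 82, 85, 86, 89, 96
Q1 (25th %ile) = 40.7500
Q3 (75th %ile) = 84.2500
IQR = 84.2500 - 40.7500 = 43.5000

IQR = 43.5000


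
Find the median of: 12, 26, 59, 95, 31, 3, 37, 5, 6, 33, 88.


Sorted: 3, 5, 6, 12, 26, 31, 33, 37, 59, 88, 95
n = 11 (odd)
Middle value = 31

Median = 31


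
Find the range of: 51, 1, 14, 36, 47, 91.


Max = 91, Min = 1
Range = 91 - 1 = 90

Range = 90


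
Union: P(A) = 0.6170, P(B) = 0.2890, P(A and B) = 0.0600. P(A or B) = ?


P(A∪B) = 0.6170 + 0.2890 - 0.0600
= 0.9060 - 0.0600
= 0.8460

P(A∪B) = 0.8460


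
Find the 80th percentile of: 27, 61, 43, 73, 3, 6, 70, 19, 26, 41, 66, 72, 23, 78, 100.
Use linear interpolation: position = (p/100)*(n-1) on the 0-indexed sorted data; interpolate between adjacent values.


Sorted: 3, 6, 19, 23, 26, 27, 41, 43, 61, 66, 70, 72, 73, 78, 100
n = 15
Index = 80/100 * 14 = 11.2000
Lower = data[11] = 72, Upper = data[12] = 73
P80 = 72 + 0.2000*(1) = 72.2000

P80 = 72.2000


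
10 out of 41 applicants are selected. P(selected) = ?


P = 10/41 = 0.2439

P = 0.2439


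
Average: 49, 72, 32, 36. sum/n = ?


Sum = 49 + 72 + 32 + 36 = 189
n = 4
Mean = 189/4 = 47.2500

Mean = 47.2500


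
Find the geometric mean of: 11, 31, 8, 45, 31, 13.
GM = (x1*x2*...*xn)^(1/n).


Product = 11 × 31 × 8 × 45 × 31 × 13 = 49472280
GM = 49472280^(1/6) = 19.1599

GM = 19.1599


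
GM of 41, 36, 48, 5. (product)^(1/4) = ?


Product = 41 × 36 × 48 × 5 = 354240
GM = 354240^(1/4) = 24.3963

GM = 24.3963


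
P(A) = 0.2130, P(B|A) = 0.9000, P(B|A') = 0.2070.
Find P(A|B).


P(B) = P(B|A)*P(A) + P(B|A')*P(A')
= 0.9000*0.2130 + 0.2070*0.7870
= 0.191700 + 0.162909 = 0.354609
P(A|B) = 0.191700/0.354609 = 0.5406

P(A|B) = 0.5406


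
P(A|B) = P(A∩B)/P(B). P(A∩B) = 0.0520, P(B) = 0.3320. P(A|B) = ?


P(A|B) = 0.0520/0.3320 = 0.1566

P(A|B) = 0.1566


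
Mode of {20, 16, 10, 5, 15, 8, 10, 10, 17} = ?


Frequencies: 5:1, 8:1, 10:3, 15:1, 16:1, 17:1, 20:1
Max frequency = 3
Mode = 10

Mode = 10


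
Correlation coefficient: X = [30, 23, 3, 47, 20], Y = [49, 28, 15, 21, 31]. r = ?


Mean X = 24.6000, Mean Y = 28.8000
SD X = 14.291256, SD Y = 11.530828
Cov = 44.720000
r = 44.720000/(14.291256*11.530828) = 0.2714

r = 0.2714


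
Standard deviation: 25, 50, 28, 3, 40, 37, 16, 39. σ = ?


Mean = 29.7500
Variance = 197.9375
SD = sqrt(197.9375) = 14.0690

SD = 14.0690


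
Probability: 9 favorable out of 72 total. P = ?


P = 9/72 = 0.1250

P = 0.1250


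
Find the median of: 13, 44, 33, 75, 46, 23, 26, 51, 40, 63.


Sorted: 13, 23, 26, 33, 40, 44, 46, 51, 63, 75
n = 10 (even)
Middle values: 40 and 44
Median = (40+44)/2 = 42.0000

Median = 42.0000


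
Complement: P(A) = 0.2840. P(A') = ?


P(not A) = 1 - 0.2840 = 0.7160

P(not A) = 0.7160


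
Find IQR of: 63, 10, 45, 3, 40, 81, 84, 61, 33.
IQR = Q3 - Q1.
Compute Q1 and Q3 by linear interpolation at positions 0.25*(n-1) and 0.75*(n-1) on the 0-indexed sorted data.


Sorted: 3, 10, 33, 40, 45, 61, 63, 81, 84
Q1 (25th %ile) = 33.0000
Q3 (75th %ile) = 63.0000
IQR = 63.0000 - 33.0000 = 30.0000

IQR = 30.0000


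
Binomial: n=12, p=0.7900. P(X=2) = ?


C(12,2) = 66
p^2 = 0.624100
(1-p)^10 = 1.667988e-07
P = 66 * 0.624100 * 1.667988e-07 = 6.8705e-06

P(X=2) = 6.8705e-06


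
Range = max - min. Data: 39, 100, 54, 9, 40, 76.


Max = 100, Min = 9
Range = 100 - 9 = 91

Range = 91


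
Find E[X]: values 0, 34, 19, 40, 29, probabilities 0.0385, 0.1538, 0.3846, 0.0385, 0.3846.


E[X] = 0*0.0385 + 34*0.1538 + 19*0.3846 + 40*0.0385 + 29*0.3846
= 0 + 5.2292 + 7.3074 + 1.5400 + 11.1534
= 25.2300

E[X] = 25.2300


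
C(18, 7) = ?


C(18,7) = 18!/(7! × 11!)
= 6402373705728000/(5040 × 39916800)
= 31824

C(18,7) = 31824


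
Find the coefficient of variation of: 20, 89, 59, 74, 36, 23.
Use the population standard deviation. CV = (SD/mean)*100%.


Mean = 50.1667
SD = 25.8290
CV = (25.8290/50.1667)*100 = 51.4864%

CV = 51.4864%


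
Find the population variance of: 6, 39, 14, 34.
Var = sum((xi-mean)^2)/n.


Mean = 23.2500
Squared deviations: 297.5625, 248.0625, 85.5625, 115.5625
Sum = 746.7500
Variance = 746.7500/4 = 186.6875

Variance = 186.6875


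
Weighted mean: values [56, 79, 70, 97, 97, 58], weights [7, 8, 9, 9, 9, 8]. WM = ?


Numerator = 56*7 + 79*8 + 70*9 + 97*9 + 97*9 + 58*8 = 3864
Denominator = 7 + 8 + 9 + 9 + 9 + 8 = 50
WM = 3864/50 = 77.2800

WM = 77.2800


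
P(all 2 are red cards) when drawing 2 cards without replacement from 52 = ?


P(all red cards) = (26/52) × (25/51)
= 0.2451

P = 0.2451


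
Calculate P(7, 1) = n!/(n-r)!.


P(7,1) = 7!/6!
= 5040/720
= 7

P(7,1) = 7


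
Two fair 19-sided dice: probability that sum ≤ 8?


Total outcomes = 19×19 = 361
Favorable (sum ≤ 8): 28
P = 28/361 = 0.0776

P = 0.0776


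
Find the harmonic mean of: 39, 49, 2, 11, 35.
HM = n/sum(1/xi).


Sum of reciprocals = 1/39 + 1/49 + 1/2 + 1/11 + 1/35 = 0.665530
HM = 5/0.665530 = 7.5128

HM = 7.5128


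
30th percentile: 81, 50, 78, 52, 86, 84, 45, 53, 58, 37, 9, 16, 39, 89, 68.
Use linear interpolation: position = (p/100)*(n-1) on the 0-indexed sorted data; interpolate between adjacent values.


Sorted: 9, 16, 37, 39, 45, 50, 52, 53, 58, 68, 78, 81, 84, 86, 89
n = 15
Index = 30/100 * 14 = 4.2000
Lower = data[4] = 45, Upper = data[5] = 50
P30 = 45 + 0.2000*(5) = 46.0000

P30 = 46.0000
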